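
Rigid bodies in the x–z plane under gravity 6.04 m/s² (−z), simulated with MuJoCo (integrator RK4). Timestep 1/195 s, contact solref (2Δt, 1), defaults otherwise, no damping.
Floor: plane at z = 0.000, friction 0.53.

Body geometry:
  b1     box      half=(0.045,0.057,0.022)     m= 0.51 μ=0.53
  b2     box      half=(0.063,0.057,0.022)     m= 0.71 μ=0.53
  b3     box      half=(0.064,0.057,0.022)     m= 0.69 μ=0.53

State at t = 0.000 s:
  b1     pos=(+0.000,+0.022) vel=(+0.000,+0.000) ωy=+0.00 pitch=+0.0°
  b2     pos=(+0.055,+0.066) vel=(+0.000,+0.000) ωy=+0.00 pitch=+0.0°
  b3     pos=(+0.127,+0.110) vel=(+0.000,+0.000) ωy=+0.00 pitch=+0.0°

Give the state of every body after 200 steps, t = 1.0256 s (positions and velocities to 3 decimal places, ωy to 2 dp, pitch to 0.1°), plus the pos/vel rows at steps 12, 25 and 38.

State at t = 1.0256 s:
  b1     pos=(-0.001,+0.022) vel=(+0.000,+0.000) ωy=+0.00 pitch=+0.0°
  b2     pos=(+0.066,+0.055) vel=(+0.000,+0.000) ωy=-0.01 pitch=+36.9°
  b3     pos=(+0.143,+0.055) vel=(+0.000,+0.000) ωy=+0.00 pitch=+35.0°

Key-timestep trajectory:
   step    t(s)  b1.x    b1.z    b1.vx   b1.vz   b2.x    b2.z    b2.vx   b2.vz   b3.x    b3.z    b3.vx   b3.vz 
     12  0.0615   +0.000  +0.022  -0.001  +0.000   +0.057  +0.065  +0.060  -0.034   +0.129  +0.103  +0.082  -0.228
     25  0.1282   +0.000  +0.022  +0.000  +0.000   +0.062  +0.061  +0.100  -0.104   +0.138  +0.078  +0.167  -0.529
     38  0.1949   +0.000  +0.022  -0.004  +0.001   +0.066  +0.055  -0.046  +0.008   +0.144  +0.054  -0.035  +0.074


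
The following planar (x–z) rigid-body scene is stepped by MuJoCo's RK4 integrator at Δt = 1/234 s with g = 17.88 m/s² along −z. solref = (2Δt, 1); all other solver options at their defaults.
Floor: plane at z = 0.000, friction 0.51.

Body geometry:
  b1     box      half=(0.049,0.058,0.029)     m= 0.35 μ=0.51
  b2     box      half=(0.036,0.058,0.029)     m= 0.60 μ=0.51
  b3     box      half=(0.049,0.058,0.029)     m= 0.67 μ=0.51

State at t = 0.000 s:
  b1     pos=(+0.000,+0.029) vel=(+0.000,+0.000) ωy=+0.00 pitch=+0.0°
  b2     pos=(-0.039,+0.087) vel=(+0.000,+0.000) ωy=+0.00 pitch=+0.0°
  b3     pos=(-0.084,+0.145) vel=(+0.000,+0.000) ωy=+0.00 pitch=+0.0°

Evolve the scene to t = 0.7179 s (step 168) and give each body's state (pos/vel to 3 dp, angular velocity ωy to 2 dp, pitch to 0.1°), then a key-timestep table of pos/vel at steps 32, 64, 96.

State at t = 0.7179 s:
  b1     pos=(+0.000,+0.029) vel=(+0.000,+0.000) ωy=+0.00 pitch=+0.0°
  b2     pos=(-0.087,+0.036) vel=(+0.000,+0.000) ωy=+0.00 pitch=-90.0°
  b3     pos=(-0.260,+0.029) vel=(+0.000,+0.000) ωy=+0.00 pitch=+180.0°

Key-timestep trajectory:
   step    t(s)  b1.x    b1.z    b1.vx   b1.vz   b2.x    b2.z    b2.vx   b2.vz   b3.x    b3.z    b3.vx   b3.vz 
     32  0.1368   +0.000  +0.029  +0.001  +0.000   -0.054  +0.088  -0.265  -0.069   -0.121  +0.118  -0.549  -0.662
     64  0.2735   +0.000  +0.029  +0.000  +0.000   -0.087  +0.036  +0.010  +0.028   -0.195  +0.055  -0.285  +0.099
     96  0.4103   +0.000  +0.029  +0.000  +0.000   -0.087  +0.036  +0.000  +0.000   -0.228  +0.053  -0.357  -0.123


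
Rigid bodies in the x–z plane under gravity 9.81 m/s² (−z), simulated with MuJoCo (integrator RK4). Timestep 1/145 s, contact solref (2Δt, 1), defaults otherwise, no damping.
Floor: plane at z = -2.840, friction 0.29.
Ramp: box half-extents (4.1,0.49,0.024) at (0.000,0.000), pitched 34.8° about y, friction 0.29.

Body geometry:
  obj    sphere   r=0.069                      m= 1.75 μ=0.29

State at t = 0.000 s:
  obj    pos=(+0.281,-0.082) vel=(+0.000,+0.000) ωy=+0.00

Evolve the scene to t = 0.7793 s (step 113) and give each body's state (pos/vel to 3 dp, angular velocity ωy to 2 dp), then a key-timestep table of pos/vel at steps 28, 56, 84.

State at t = 0.7793 s:
  obj    pos=(+1.278,-0.775) vel=(+2.559,-1.779) ωy=+45.15

Key-timestep trajectory:
   step    t(s)  obj.x    obj.z    obj.vx   obj.vz 
     28  0.1931   +0.342  -0.125  +0.635  -0.441
     56  0.3862   +0.526  -0.252  +1.269  -0.882
     84  0.5793   +0.832  -0.465  +1.903  -1.322


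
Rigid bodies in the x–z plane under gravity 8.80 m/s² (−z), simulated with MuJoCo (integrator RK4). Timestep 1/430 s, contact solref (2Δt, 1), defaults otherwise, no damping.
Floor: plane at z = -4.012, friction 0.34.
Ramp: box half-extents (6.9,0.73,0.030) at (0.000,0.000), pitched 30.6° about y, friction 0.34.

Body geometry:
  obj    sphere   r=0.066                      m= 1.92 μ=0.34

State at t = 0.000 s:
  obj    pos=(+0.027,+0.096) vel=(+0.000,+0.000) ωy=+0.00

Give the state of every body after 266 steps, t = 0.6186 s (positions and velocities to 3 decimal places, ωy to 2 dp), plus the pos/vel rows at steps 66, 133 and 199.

State at t = 0.6186 s:
  obj    pos=(+0.554,-0.216) vel=(+1.704,-1.008) ωy=+29.99

Key-timestep trajectory:
   step    t(s)  obj.x    obj.z    obj.vx   obj.vz 
     66  0.1535   +0.059  +0.076  +0.423  -0.250
    133  0.3093   +0.159  +0.018  +0.852  -0.504
    199  0.4628   +0.322  -0.079  +1.275  -0.754


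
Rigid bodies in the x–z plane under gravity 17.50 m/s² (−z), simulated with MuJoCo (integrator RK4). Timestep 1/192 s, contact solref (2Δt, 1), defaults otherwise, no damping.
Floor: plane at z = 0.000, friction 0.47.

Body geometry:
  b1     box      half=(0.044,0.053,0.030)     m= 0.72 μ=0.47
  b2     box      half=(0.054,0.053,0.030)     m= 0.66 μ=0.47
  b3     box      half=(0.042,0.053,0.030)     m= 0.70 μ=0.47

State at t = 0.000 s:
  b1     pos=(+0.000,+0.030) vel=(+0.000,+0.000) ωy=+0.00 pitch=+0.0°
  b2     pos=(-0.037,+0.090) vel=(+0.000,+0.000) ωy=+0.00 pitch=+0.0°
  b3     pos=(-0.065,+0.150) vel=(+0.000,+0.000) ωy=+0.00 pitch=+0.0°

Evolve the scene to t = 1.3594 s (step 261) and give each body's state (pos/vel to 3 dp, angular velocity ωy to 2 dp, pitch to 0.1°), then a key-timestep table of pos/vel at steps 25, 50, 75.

State at t = 1.3594 s:
  b1     pos=(+0.000,+0.030) vel=(+0.000,+0.000) ωy=+0.00 pitch=+0.0°
  b2     pos=(-0.147,+0.056) vel=(+0.000,+0.000) ωy=+0.00 pitch=-144.7°
  b3     pos=(-0.247,+0.030) vel=(+0.000,+0.000) ωy=+0.00 pitch=+180.0°

Key-timestep trajectory:
   step    t(s)  b1.x    b1.z    b1.vx   b1.vz   b2.x    b2.z    b2.vx   b2.vz   b3.x    b3.z    b3.vx   b3.vz 
     25  0.1302   +0.000  +0.030  +0.001  +0.000   -0.044  +0.091  -0.147  +0.000   -0.086  +0.142  -0.373  -0.209
     50  0.2604   +0.000  +0.030  +0.000  +0.000   -0.084  +0.055  -0.657  -0.256   -0.164  +0.039  -0.912  -0.286
     75  0.3906   +0.000  +0.030  +0.000  +0.000   -0.131  +0.060  -0.340  -0.066   -0.223  +0.044  -0.522  -0.316


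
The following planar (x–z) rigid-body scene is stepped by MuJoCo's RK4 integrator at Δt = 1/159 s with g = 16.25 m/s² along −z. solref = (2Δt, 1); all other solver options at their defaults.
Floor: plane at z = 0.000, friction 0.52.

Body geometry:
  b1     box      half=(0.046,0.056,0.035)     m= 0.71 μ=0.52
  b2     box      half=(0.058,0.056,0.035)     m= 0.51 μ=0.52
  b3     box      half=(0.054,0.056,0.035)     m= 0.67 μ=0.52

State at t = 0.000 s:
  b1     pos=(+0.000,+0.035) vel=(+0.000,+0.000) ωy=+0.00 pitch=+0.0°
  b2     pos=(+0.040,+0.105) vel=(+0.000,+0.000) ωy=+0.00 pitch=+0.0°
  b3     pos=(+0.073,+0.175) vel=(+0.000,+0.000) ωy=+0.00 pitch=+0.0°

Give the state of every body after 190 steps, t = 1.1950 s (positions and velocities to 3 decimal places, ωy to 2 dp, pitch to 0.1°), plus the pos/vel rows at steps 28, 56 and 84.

State at t = 1.1950 s:
  b1     pos=(+0.000,+0.035) vel=(+0.000,+0.000) ωy=+0.00 pitch=+0.0°
  b2     pos=(+0.095,+0.058) vel=(+0.000,+0.000) ωy=+0.00 pitch=+90.0°
  b3     pos=(+0.285,+0.035) vel=(+0.000,+0.000) ωy=+0.00 pitch=+180.0°

Key-timestep trajectory:
   step    t(s)  b1.x    b1.z    b1.vx   b1.vz   b2.x    b2.z    b2.vx   b2.vz   b3.x    b3.z    b3.vx   b3.vz 
     28  0.1761   +0.000  +0.035  -0.001  +0.000   +0.058  +0.103  +0.254  -0.120   +0.122  +0.147  +0.603  -0.615
     56  0.3522   +0.000  +0.035  +0.000  +0.000   +0.111  +0.065  +0.078  +0.028   +0.234  +0.064  +0.541  -0.063
     84  0.5283   +0.000  +0.035  +0.000  +0.000   +0.090  +0.061  +0.030  +0.004   +0.285  +0.035  -0.001  +0.002


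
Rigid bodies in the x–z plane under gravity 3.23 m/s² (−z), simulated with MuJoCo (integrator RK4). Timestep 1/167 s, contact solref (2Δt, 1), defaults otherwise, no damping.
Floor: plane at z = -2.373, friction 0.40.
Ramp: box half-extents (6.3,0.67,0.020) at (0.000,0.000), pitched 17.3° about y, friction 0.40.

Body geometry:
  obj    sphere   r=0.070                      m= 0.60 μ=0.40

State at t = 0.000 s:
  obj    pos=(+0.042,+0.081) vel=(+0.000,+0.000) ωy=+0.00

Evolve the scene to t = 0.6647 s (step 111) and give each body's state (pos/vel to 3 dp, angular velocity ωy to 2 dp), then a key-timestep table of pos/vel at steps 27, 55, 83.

State at t = 0.6647 s:
  obj    pos=(+0.187,+0.036) vel=(+0.435,-0.136) ωy=+6.51

Key-timestep trajectory:
   step    t(s)  obj.x    obj.z    obj.vx   obj.vz 
     27  0.1617   +0.051  +0.078  +0.106  -0.033
     55  0.3293   +0.078  +0.070  +0.216  -0.067
     83  0.4970   +0.123  +0.056  +0.326  -0.101


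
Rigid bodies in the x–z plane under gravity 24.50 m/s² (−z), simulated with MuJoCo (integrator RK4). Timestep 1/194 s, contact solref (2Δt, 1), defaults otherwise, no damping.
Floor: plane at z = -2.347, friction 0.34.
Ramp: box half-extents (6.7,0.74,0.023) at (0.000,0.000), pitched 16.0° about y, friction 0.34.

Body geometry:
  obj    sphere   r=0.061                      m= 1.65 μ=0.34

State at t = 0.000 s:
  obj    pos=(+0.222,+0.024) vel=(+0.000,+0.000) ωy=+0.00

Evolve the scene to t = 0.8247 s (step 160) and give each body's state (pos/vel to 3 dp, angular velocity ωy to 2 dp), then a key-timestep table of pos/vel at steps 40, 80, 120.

State at t = 0.8247 s:
  obj    pos=(+1.799,-0.428) vel=(+3.824,-1.097) ωy=+65.21

Key-timestep trajectory:
   step    t(s)  obj.x    obj.z    obj.vx   obj.vz 
     40  0.2062   +0.321  -0.005  +0.956  -0.274
     80  0.4124   +0.616  -0.089  +1.912  -0.548
    120  0.6186   +1.109  -0.231  +2.868  -0.822


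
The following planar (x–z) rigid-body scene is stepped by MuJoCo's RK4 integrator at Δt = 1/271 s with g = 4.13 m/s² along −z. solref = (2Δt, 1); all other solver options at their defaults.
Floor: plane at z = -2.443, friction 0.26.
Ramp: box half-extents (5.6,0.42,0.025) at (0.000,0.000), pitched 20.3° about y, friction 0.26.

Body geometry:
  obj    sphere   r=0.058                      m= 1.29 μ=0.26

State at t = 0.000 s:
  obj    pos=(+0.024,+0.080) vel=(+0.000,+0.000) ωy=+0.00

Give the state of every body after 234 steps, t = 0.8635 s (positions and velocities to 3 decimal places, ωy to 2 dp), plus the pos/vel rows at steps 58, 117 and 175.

State at t = 0.8635 s:
  obj    pos=(+0.382,-0.053) vel=(+0.829,-0.307) ωy=+15.23

Key-timestep trajectory:
   step    t(s)  obj.x    obj.z    obj.vx   obj.vz 
     58  0.2140   +0.046  +0.072  +0.205  -0.076
    117  0.4317   +0.113  +0.047  +0.414  -0.153
    175  0.6458   +0.224  +0.006  +0.620  -0.229


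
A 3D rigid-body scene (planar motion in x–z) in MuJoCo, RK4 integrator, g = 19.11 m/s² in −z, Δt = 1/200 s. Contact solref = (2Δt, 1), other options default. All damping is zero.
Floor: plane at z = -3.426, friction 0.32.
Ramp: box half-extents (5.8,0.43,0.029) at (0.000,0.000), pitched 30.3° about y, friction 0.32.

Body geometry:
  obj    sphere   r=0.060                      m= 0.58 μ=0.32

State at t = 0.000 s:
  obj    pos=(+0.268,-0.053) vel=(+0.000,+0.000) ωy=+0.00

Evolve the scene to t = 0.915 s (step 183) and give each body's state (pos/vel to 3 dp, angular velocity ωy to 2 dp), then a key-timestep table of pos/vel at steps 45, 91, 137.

State at t = 0.915 s:
  obj    pos=(+2.757,-1.508) vel=(+5.441,-3.179) ωy=+105.00

Key-timestep trajectory:
   step    t(s)  obj.x    obj.z    obj.vx   obj.vz 
     45  0.2250   +0.418  -0.141  +1.338  -0.782
     91  0.4550   +0.883  -0.413  +2.706  -1.581
    137  0.6850   +1.663  -0.869  +4.073  -2.380


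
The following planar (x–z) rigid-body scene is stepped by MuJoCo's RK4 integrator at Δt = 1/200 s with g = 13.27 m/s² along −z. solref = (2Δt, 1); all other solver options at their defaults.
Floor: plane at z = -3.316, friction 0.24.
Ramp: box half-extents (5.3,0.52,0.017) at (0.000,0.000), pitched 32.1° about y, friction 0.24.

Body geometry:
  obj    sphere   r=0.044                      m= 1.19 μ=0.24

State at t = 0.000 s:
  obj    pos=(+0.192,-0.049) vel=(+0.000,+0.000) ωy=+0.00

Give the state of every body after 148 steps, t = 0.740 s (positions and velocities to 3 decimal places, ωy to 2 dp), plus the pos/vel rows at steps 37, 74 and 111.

State at t = 0.740 s:
  obj    pos=(+1.361,-0.782) vel=(+3.158,-1.981) ωy=+84.68

Key-timestep trajectory:
   step    t(s)  obj.x    obj.z    obj.vx   obj.vz 
     37  0.1850   +0.265  -0.094  +0.790  -0.495
     74  0.3700   +0.484  -0.232  +1.579  -0.991
    111  0.5550   +0.850  -0.461  +2.368  -1.486


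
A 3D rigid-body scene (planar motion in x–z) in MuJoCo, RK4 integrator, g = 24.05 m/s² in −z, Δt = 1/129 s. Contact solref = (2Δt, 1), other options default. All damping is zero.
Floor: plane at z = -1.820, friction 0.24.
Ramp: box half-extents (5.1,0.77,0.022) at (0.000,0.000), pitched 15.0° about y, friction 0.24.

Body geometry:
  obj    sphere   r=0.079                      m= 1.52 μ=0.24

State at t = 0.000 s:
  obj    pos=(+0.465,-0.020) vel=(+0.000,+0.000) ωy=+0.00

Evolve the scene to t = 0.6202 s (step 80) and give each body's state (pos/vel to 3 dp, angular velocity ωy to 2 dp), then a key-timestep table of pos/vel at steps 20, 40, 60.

State at t = 0.6202 s:
  obj    pos=(+1.291,-0.241) vel=(+2.663,-0.714) ωy=+34.89

Key-timestep trajectory:
   step    t(s)  obj.x    obj.z    obj.vx   obj.vz 
     20  0.1550   +0.517  -0.034  +0.666  -0.178
     40  0.3101   +0.672  -0.075  +1.332  -0.357
     60  0.4651   +0.930  -0.145  +1.998  -0.535


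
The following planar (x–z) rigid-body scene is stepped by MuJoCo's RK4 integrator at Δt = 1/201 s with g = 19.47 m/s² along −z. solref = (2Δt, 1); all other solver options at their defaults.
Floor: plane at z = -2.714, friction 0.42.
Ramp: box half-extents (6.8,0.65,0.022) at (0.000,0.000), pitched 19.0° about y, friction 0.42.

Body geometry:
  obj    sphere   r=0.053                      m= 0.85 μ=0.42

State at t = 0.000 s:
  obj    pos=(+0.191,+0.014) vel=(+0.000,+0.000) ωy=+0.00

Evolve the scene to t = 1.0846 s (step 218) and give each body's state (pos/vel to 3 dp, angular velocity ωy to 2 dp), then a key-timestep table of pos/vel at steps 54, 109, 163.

State at t = 1.0846 s:
  obj    pos=(+2.709,-0.853) vel=(+4.643,-1.599) ωy=+92.64

Key-timestep trajectory:
   step    t(s)  obj.x    obj.z    obj.vx   obj.vz 
     54  0.2687   +0.345  -0.040  +1.150  -0.396
    109  0.5423   +0.820  -0.203  +2.321  -0.799
    163  0.8109   +1.599  -0.471  +3.471  -1.195


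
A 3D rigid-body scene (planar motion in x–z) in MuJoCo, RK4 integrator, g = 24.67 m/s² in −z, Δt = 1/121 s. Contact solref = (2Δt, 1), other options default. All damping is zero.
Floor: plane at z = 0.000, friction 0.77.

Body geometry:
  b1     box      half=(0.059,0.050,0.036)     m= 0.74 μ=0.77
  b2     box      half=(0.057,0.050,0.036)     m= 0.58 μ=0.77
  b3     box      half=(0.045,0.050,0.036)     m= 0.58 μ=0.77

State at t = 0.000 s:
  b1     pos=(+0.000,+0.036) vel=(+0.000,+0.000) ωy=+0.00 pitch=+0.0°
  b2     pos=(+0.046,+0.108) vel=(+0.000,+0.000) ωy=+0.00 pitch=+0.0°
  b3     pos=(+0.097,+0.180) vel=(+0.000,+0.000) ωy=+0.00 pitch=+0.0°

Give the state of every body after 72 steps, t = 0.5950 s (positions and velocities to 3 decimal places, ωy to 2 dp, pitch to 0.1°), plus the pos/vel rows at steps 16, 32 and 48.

State at t = 0.5950 s:
  b1     pos=(+0.000,+0.036) vel=(+0.000,+0.000) ωy=+0.00 pitch=+0.0°
  b2     pos=(+0.101,+0.057) vel=(+0.000,+0.000) ωy=+0.00 pitch=+90.0°
  b3     pos=(+0.210,+0.045) vel=(+0.000,+0.000) ωy=+0.00 pitch=+90.0°

Key-timestep trajectory:
   step    t(s)  b1.x    b1.z    b1.vx   b1.vz   b2.x    b2.z    b2.vx   b2.vz   b3.x    b3.z    b3.vx   b3.vz 
     16  0.1322   +0.000  +0.036  -0.002  +0.001   +0.062  +0.110  +0.309  -0.017   +0.140  +0.153  +0.699  -0.653
     32  0.2645   +0.000  +0.036  +0.000  +0.000   +0.106  +0.053  -0.165  +0.152   +0.226  +0.050  +0.155  +0.224
     48  0.3967   +0.000  +0.036  +0.000  +0.000   +0.101  +0.057  +0.000  +0.000   +0.208  +0.044  +0.008  +0.034


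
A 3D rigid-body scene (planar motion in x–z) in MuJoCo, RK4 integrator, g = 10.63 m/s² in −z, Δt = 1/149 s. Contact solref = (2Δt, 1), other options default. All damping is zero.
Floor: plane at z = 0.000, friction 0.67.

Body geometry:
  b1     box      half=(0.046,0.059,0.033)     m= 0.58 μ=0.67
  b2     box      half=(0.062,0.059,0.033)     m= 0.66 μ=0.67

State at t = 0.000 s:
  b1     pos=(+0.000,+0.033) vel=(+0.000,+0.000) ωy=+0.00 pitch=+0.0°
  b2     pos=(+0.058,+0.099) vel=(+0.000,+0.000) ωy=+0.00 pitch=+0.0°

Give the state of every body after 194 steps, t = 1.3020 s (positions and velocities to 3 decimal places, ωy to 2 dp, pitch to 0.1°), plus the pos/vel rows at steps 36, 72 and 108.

State at t = 1.3020 s:
  b1     pos=(+0.000,+0.033) vel=(+0.000,+0.000) ωy=+0.00 pitch=+0.0°
  b2     pos=(+0.119,+0.062) vel=(+0.000,+0.000) ωy=+0.00 pitch=+90.0°

Key-timestep trajectory:
   step    t(s)  b1.x    b1.z    b1.vx   b1.vz   b2.x    b2.z    b2.vx   b2.vz 
     36  0.2416   +0.000  +0.033  +0.000  +0.000   +0.101  +0.068  +0.361  -0.051
     72  0.4832   +0.000  +0.033  +0.000  +0.000   +0.139  +0.069  -0.045  -0.008
    108  0.7248   +0.000  +0.033  +0.000  +0.000   +0.114  +0.064  +0.117  -0.051


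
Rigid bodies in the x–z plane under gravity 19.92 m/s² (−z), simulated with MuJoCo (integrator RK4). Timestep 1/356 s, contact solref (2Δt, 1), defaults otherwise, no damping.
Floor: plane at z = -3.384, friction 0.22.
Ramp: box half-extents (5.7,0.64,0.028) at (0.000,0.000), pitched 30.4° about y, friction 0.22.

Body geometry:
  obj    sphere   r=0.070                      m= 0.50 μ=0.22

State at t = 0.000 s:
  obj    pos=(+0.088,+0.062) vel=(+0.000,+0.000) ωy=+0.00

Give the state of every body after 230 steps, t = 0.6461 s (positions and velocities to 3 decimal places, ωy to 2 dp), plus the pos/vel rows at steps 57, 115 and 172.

State at t = 0.6461 s:
  obj    pos=(+1.384,-0.699) vel=(+4.013,-2.354) ωy=+66.44

Key-timestep trajectory:
   step    t(s)  obj.x    obj.z    obj.vx   obj.vz 
     57  0.1601   +0.168  +0.015  +0.995  -0.584
    115  0.3230   +0.412  -0.128  +2.006  -1.177
    172  0.4831   +0.813  -0.363  +3.001  -1.761


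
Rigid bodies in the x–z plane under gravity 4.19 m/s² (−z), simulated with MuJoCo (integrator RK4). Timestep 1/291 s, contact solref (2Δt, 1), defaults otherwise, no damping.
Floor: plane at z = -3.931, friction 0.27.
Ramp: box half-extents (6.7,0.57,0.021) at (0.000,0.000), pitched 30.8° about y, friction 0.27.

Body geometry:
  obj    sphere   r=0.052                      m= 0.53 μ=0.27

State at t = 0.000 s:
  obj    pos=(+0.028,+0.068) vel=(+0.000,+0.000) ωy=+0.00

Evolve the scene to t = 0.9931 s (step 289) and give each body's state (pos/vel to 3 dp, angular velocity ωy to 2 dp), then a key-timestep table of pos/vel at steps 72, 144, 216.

State at t = 0.9931 s:
  obj    pos=(+0.677,-0.319) vel=(+1.307,-0.779) ωy=+29.26

Key-timestep trajectory:
   step    t(s)  obj.x    obj.z    obj.vx   obj.vz 
     72  0.2474   +0.068  +0.044  +0.326  -0.194
    144  0.4948   +0.189  -0.028  +0.651  -0.388
    216  0.7423   +0.391  -0.148  +0.977  -0.582


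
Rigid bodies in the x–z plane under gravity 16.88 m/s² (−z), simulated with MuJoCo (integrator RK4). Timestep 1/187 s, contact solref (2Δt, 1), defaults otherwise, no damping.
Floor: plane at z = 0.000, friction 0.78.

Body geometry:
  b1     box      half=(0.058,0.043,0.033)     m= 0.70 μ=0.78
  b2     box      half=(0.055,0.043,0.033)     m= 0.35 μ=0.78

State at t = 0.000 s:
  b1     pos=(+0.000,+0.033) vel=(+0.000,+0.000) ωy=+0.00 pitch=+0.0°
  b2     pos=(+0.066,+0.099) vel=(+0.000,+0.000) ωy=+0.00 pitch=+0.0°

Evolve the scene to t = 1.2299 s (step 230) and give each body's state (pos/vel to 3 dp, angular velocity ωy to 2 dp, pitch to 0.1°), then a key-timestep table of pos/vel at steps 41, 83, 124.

State at t = 1.2299 s:
  b1     pos=(+0.000,+0.033) vel=(+0.000,+0.000) ωy=+0.00 pitch=+0.0°
  b2     pos=(+0.207,+0.033) vel=(+0.000,+0.000) ωy=+0.00 pitch=+180.0°

Key-timestep trajectory:
   step    t(s)  b1.x    b1.z    b1.vx   b1.vz   b2.x    b2.z    b2.vx   b2.vz 
     41  0.2193   +0.000  +0.033  +0.000  +0.000   +0.122  +0.054  +0.416  +0.115
     83  0.4439   +0.000  +0.033  +0.000  +0.000   +0.149  +0.064  +0.026  +0.000
    124  0.6631   +0.000  +0.033  +0.000  +0.000   +0.161  +0.063  +0.157  -0.027


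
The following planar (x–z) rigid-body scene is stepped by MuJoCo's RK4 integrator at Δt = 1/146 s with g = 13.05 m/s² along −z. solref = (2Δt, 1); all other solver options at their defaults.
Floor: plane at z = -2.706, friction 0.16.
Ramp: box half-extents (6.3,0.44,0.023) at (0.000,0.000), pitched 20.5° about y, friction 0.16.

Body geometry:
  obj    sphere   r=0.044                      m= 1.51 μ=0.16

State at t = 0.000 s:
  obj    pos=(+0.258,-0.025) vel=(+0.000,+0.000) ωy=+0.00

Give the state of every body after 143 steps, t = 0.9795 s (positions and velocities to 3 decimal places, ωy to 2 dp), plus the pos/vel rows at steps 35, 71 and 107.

State at t = 0.9795 s:
  obj    pos=(+1.725,-0.573) vel=(+2.995,-1.120) ωy=+72.64

Key-timestep trajectory:
   step    t(s)  obj.x    obj.z    obj.vx   obj.vz 
     35  0.2397   +0.346  -0.058  +0.733  -0.274
     71  0.4863   +0.620  -0.160  +1.487  -0.556
    107  0.7329   +1.079  -0.332  +2.241  -0.838


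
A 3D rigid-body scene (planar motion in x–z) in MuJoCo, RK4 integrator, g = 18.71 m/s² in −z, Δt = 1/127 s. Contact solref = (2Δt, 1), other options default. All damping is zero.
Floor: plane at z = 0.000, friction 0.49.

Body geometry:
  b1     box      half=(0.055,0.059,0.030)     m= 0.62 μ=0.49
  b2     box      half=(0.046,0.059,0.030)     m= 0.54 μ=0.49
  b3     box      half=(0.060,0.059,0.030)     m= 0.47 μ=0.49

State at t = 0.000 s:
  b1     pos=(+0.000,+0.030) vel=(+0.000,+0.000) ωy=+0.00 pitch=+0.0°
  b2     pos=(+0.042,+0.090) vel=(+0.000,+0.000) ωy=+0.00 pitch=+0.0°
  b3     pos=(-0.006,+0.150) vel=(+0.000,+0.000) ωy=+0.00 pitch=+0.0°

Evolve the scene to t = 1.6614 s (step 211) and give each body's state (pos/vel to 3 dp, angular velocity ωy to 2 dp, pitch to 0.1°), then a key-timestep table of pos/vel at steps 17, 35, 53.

State at t = 1.6614 s:
  b1     pos=(+0.000,+0.030) vel=(+0.000,+0.000) ωy=+0.00 pitch=+0.0°
  b2     pos=(+0.042,+0.090) vel=(+0.000,+0.000) ωy=+0.00 pitch=+0.0°
  b3     pos=(-0.145,+0.030) vel=(+0.000,+0.000) ωy=+0.00 pitch=+180.0°

Key-timestep trajectory:
   step    t(s)  b1.x    b1.z    b1.vx   b1.vz   b2.x    b2.z    b2.vx   b2.vz   b3.x    b3.z    b3.vx   b3.vz 
     17  0.1339   +0.000  +0.030  +0.000  +0.000   +0.042  +0.090  +0.001  +0.000   -0.012  +0.149  -0.112  -0.027
     35  0.2756   +0.000  +0.030  +0.001  +0.000   +0.042  +0.090  +0.001  +0.000   -0.052  +0.123  -0.536  -0.065
     53  0.4173   +0.000  +0.030  +0.000  +0.000   +0.042  +0.090  +0.000  +0.000   -0.145  +0.024  -0.388  -0.507


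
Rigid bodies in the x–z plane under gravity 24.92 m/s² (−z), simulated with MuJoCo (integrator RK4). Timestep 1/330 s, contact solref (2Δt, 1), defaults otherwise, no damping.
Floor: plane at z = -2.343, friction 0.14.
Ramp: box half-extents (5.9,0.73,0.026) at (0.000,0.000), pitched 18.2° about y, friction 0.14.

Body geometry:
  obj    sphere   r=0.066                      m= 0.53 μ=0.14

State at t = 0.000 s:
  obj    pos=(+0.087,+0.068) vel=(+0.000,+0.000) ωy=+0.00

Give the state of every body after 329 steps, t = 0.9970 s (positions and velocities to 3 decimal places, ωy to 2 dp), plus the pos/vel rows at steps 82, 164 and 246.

State at t = 0.9970 s:
  obj    pos=(+2.712,-0.795) vel=(+5.266,-1.731) ωy=+83.97

Key-timestep trajectory:
   step    t(s)  obj.x    obj.z    obj.vx   obj.vz 
     82  0.2485   +0.250  +0.015  +1.313  -0.432
    164  0.4970   +0.739  -0.146  +2.625  -0.863
    246  0.7455   +1.555  -0.414  +3.937  -1.295


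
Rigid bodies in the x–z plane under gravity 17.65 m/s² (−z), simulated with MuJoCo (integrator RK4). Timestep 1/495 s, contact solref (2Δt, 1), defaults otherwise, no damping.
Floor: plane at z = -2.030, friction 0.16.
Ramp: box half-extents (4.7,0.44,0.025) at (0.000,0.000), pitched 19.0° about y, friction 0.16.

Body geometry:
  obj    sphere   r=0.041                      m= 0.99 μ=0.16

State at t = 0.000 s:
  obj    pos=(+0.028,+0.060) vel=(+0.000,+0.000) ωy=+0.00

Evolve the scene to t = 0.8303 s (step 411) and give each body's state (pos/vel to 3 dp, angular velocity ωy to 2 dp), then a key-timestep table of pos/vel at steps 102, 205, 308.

State at t = 0.8303 s:
  obj    pos=(+1.366,-0.401) vel=(+3.222,-1.110) ωy=+83.11

Key-timestep trajectory:
   step    t(s)  obj.x    obj.z    obj.vx   obj.vz 
    102  0.2061   +0.110  +0.032  +0.800  -0.275
    205  0.4141   +0.361  -0.054  +1.607  -0.553
    308  0.6222   +0.779  -0.199  +2.415  -0.832


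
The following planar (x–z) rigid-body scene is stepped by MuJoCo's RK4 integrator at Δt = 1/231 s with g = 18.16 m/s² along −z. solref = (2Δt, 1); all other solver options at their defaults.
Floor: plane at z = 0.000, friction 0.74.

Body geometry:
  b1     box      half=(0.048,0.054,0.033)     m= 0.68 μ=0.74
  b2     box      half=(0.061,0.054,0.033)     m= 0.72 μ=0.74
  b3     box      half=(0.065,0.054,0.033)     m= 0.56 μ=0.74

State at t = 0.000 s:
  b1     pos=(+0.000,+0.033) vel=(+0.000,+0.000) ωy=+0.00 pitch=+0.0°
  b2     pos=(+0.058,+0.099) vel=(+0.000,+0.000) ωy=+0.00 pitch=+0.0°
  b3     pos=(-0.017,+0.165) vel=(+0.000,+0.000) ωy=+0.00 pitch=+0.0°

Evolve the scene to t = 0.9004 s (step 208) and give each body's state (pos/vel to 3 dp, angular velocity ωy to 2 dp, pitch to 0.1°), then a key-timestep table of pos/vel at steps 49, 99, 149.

State at t = 0.9004 s:
  b1     pos=(+0.000,+0.033) vel=(+0.000,+0.000) ωy=+0.00 pitch=+0.0°
  b2     pos=(+0.117,+0.061) vel=(+0.000,+0.000) ωy=+0.00 pitch=+90.0°
  b3     pos=(-0.130,+0.065) vel=(+0.000,+0.000) ωy=+0.00 pitch=-90.0°

Key-timestep trajectory:
   step    t(s)  b1.x    b1.z    b1.vx   b1.vz   b2.x    b2.z    b2.vx   b2.vz   b3.x    b3.z    b3.vx   b3.vz 
     49  0.2121   +0.000  +0.033  -0.001  +0.000   +0.067  +0.095  +0.215  -0.142   -0.085  +0.083  -0.604  -1.324
     99  0.4286   +0.000  +0.033  +0.000  +0.000   +0.136  +0.068  +0.087  +0.017   -0.145  +0.071  +0.049  -0.013
    149  0.6450   +0.000  +0.033  +0.000  +0.000   +0.110  +0.064  +0.031  -0.011   -0.132  +0.066  +0.042  -0.009


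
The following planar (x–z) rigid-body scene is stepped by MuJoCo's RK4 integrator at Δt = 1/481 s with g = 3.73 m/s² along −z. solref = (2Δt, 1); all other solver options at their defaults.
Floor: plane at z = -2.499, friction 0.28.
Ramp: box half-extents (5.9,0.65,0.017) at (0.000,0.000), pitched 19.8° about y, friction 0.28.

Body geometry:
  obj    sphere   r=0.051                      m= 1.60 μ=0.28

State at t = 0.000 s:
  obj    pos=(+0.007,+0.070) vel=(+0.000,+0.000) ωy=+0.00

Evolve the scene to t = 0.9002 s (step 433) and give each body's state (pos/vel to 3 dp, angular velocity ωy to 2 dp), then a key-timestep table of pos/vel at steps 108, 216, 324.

State at t = 0.9002 s:
  obj    pos=(+0.351,-0.054) vel=(+0.764,-0.275) ωy=+15.93

Key-timestep trajectory:
   step    t(s)  obj.x    obj.z    obj.vx   obj.vz 
    108  0.2245   +0.028  +0.062  +0.191  -0.069
    216  0.4491   +0.093  +0.039  +0.381  -0.137
    324  0.6736   +0.200  +0.000  +0.572  -0.206


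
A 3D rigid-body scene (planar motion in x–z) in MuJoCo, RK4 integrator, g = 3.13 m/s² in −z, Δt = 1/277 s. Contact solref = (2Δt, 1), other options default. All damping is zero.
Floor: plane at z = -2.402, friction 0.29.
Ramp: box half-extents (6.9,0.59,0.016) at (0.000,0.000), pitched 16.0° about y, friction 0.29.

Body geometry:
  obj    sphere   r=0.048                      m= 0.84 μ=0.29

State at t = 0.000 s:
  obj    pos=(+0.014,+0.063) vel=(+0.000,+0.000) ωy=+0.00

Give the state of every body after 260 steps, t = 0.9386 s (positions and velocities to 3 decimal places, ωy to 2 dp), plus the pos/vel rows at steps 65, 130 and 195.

State at t = 0.9386 s:
  obj    pos=(+0.275,-0.012) vel=(+0.556,-0.159) ωy=+12.05

Key-timestep trajectory:
   step    t(s)  obj.x    obj.z    obj.vx   obj.vz 
     65  0.2347   +0.030  +0.058  +0.139  -0.040
    130  0.4693   +0.079  +0.044  +0.278  -0.080
    195  0.7040   +0.161  +0.020  +0.417  -0.120


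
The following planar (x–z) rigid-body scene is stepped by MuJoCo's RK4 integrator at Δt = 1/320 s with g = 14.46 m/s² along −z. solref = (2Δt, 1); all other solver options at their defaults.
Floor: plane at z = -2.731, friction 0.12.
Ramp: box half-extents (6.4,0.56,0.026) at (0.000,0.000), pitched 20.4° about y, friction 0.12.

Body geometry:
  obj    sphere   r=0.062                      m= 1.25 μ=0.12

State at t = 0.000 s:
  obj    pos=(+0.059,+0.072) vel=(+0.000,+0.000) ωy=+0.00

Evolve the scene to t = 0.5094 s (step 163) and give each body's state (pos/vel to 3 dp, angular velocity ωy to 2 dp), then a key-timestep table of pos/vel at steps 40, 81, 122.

State at t = 0.5094 s:
  obj    pos=(+0.497,-0.091) vel=(+1.719,-0.639) ωy=+29.57

Key-timestep trajectory:
   step    t(s)  obj.x    obj.z    obj.vx   obj.vz 
     40  0.1250   +0.085  +0.062  +0.422  -0.157
     81  0.2531   +0.167  +0.032  +0.854  -0.318
    122  0.3813   +0.304  -0.019  +1.287  -0.479


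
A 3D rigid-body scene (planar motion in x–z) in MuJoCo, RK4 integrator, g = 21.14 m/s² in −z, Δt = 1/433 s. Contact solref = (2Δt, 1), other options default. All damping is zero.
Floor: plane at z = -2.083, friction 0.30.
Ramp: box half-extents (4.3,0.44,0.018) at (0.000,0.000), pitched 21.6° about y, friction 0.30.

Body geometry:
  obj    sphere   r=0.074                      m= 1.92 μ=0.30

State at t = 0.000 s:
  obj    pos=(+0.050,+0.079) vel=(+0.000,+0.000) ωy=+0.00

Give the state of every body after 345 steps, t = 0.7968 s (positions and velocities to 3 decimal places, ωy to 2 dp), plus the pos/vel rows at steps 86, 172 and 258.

State at t = 0.7968 s:
  obj    pos=(+1.691,-0.570) vel=(+4.118,-1.630) ωy=+59.85

Key-timestep trajectory:
   step    t(s)  obj.x    obj.z    obj.vx   obj.vz 
     86  0.1986   +0.152  +0.039  +1.027  -0.406
    172  0.3972   +0.458  -0.082  +2.053  -0.813
    258  0.5958   +0.968  -0.284  +3.080  -1.219


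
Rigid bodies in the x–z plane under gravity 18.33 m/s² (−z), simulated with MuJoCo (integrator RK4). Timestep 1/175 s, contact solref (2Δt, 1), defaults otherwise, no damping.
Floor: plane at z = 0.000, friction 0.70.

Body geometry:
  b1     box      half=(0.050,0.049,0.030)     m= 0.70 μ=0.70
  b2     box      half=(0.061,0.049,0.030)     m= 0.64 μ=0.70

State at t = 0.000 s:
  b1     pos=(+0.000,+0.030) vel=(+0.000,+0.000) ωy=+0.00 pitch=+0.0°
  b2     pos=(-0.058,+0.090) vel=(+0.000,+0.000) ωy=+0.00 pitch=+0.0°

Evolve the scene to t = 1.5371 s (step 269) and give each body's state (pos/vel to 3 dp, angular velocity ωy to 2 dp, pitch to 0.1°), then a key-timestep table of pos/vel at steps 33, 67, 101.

State at t = 1.5371 s:
  b1     pos=(+0.000,+0.030) vel=(+0.000,+0.000) ωy=+0.00 pitch=+0.0°
  b2     pos=(-0.118,+0.061) vel=(+0.000,+0.000) ωy=+0.00 pitch=-90.0°

Key-timestep trajectory:
   step    t(s)  b1.x    b1.z    b1.vx   b1.vz   b2.x    b2.z    b2.vx   b2.vz 
     33  0.1886   +0.000  +0.030  +0.000  +0.000   -0.095  +0.067  -0.418  +0.012
     67  0.3829   +0.000  +0.030  +0.000  +0.000   -0.135  +0.067  +0.070  -0.013
    101  0.5771   +0.000  +0.030  +0.000  +0.000   -0.116  +0.062  -0.227  -0.101


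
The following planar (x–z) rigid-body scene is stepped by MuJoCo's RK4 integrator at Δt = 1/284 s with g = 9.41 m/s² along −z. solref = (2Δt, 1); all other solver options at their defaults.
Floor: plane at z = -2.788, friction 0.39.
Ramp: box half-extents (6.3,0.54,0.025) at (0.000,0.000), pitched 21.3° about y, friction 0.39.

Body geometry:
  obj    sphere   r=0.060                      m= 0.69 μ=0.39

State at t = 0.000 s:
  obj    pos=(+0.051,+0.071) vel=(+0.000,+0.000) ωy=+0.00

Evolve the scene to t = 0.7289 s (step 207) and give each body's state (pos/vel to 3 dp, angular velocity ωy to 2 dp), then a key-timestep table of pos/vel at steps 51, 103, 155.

State at t = 0.7289 s:
  obj    pos=(+0.655,-0.164) vel=(+1.658,-0.646) ωy=+29.65

Key-timestep trajectory:
   step    t(s)  obj.x    obj.z    obj.vx   obj.vz 
     51  0.1796   +0.088  +0.057  +0.409  -0.159
    103  0.3627   +0.201  +0.013  +0.825  -0.322
    155  0.5458   +0.390  -0.061  +1.242  -0.484


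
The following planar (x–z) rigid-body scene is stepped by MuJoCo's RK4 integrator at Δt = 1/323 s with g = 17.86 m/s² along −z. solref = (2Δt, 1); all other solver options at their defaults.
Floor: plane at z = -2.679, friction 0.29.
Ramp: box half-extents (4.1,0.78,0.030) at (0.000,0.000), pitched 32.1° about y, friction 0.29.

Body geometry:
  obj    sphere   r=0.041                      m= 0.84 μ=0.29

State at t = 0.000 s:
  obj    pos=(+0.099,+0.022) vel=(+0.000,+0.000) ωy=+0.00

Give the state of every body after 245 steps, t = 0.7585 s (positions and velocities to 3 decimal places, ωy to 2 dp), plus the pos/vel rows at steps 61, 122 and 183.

State at t = 0.7585 s:
  obj    pos=(+1.751,-1.015) vel=(+4.356,-2.733) ωy=+125.39

Key-timestep trajectory:
   step    t(s)  obj.x    obj.z    obj.vx   obj.vz 
     61  0.1889   +0.201  -0.043  +1.085  -0.680
    122  0.3777   +0.509  -0.235  +2.169  -1.361
    183  0.5666   +1.021  -0.557  +3.254  -2.041


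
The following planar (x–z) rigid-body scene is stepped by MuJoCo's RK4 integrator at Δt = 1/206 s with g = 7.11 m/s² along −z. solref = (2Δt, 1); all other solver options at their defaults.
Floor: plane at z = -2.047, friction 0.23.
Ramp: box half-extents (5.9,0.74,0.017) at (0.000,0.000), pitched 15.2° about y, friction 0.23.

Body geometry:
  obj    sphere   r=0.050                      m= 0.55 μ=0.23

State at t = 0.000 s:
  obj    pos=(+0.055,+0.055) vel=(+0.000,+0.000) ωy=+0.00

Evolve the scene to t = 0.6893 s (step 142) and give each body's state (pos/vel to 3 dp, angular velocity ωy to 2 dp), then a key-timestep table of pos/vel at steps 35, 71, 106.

State at t = 0.6893 s:
  obj    pos=(+0.360,-0.028) vel=(+0.886,-0.241) ωy=+18.35

Key-timestep trajectory:
   step    t(s)  obj.x    obj.z    obj.vx   obj.vz 
     35  0.1699   +0.073  +0.049  +0.218  -0.059
     71  0.3447   +0.131  +0.034  +0.443  -0.120
    106  0.5146   +0.225  +0.008  +0.661  -0.180


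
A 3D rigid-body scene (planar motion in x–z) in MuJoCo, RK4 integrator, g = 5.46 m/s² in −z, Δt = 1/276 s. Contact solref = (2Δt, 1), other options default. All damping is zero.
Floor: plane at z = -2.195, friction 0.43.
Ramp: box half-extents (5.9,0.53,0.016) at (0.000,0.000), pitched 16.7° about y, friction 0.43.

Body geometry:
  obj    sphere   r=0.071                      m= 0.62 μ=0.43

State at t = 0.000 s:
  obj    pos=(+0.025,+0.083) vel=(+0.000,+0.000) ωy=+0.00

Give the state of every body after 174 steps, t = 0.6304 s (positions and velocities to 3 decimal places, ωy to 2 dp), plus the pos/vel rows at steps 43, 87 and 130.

State at t = 0.6304 s:
  obj    pos=(+0.238,+0.019) vel=(+0.677,-0.203) ωy=+9.95

Key-timestep trajectory:
   step    t(s)  obj.x    obj.z    obj.vx   obj.vz 
     43  0.1558   +0.038  +0.079  +0.167  -0.050
     87  0.3152   +0.078  +0.067  +0.338  -0.102
    130  0.4710   +0.144  +0.048  +0.506  -0.152


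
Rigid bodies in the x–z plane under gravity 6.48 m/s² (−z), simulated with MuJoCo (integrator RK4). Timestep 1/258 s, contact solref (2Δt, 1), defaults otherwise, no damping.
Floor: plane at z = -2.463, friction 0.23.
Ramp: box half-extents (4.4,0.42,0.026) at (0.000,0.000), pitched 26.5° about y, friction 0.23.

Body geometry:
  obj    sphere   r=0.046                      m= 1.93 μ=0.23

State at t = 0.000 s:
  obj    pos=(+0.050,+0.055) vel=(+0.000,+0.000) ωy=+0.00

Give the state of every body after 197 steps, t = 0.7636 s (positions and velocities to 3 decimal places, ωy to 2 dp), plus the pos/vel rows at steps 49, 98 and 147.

State at t = 0.7636 s:
  obj    pos=(+0.589,-0.213) vel=(+1.411,-0.704) ωy=+34.27

Key-timestep trajectory:
   step    t(s)  obj.x    obj.z    obj.vx   obj.vz 
     49  0.1899   +0.084  +0.039  +0.351  -0.175
     98  0.3798   +0.184  -0.011  +0.702  -0.350
    147  0.5698   +0.350  -0.094  +1.053  -0.525


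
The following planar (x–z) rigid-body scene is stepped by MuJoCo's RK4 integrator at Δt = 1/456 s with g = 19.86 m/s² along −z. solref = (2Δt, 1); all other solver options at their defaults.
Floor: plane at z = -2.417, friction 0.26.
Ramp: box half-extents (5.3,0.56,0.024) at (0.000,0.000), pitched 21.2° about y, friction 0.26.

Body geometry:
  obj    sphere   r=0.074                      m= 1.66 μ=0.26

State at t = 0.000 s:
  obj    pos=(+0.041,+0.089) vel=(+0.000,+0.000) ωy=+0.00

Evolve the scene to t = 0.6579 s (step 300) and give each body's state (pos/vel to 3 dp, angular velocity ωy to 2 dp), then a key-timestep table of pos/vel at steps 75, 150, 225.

State at t = 0.6579 s:
  obj    pos=(+1.076,-0.312) vel=(+3.147,-1.220) ωy=+45.60

Key-timestep trajectory:
   step    t(s)  obj.x    obj.z    obj.vx   obj.vz 
     75  0.1645   +0.106  +0.064  +0.787  -0.305
    150  0.3289   +0.300  -0.011  +1.573  -0.610
    225  0.4934   +0.623  -0.137  +2.360  -0.915


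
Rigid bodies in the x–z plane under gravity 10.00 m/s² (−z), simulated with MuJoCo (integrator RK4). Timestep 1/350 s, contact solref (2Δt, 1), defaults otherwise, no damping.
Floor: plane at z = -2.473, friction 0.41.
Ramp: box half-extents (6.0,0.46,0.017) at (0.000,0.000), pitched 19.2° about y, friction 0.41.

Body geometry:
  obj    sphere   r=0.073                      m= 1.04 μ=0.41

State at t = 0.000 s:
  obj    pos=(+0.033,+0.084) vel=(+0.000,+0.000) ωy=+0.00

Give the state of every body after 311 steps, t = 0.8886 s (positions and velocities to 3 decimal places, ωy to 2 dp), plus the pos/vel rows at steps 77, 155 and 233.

State at t = 0.8886 s:
  obj    pos=(+0.909,-0.221) vel=(+1.971,-0.686) ωy=+28.59

Key-timestep trajectory:
   step    t(s)  obj.x    obj.z    obj.vx   obj.vz 
     77  0.2200   +0.087  +0.065  +0.488  -0.170
    155  0.4429   +0.251  +0.008  +0.982  -0.342
    233  0.6657   +0.525  -0.087  +1.477  -0.514


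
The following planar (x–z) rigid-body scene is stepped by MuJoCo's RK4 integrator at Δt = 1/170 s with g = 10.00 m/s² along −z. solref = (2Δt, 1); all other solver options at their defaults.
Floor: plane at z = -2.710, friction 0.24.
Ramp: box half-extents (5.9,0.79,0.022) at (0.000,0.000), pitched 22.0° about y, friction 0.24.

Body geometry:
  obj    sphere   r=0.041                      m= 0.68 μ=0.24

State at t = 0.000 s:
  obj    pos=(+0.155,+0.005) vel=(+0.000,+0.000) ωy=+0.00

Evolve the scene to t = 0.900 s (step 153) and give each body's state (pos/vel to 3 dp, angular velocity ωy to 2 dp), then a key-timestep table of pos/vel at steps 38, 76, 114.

State at t = 0.900 s:
  obj    pos=(+1.160,-0.401) vel=(+2.233,-0.902) ωy=+58.72

Key-timestep trajectory:
   step    t(s)  obj.x    obj.z    obj.vx   obj.vz 
     38  0.2235   +0.217  -0.020  +0.555  -0.224
     76  0.4471   +0.403  -0.095  +1.109  -0.448
    114  0.6706   +0.713  -0.220  +1.664  -0.672


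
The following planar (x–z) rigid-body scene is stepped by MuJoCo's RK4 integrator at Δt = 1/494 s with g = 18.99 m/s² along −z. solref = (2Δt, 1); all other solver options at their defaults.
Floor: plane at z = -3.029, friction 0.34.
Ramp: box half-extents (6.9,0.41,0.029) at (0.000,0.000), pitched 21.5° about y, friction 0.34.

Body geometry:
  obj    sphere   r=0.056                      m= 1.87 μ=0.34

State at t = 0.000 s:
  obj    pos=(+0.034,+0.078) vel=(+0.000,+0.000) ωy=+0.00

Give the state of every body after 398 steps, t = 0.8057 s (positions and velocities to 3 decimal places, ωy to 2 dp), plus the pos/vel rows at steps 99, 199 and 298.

State at t = 0.8057 s:
  obj    pos=(+1.535,-0.513) vel=(+3.727,-1.468) ωy=+71.52

Key-timestep trajectory:
   step    t(s)  obj.x    obj.z    obj.vx   obj.vz 
     99  0.2004   +0.127  +0.041  +0.927  -0.365
    199  0.4028   +0.409  -0.070  +1.863  -0.734
    298  0.6032   +0.876  -0.254  +2.790  -1.099
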